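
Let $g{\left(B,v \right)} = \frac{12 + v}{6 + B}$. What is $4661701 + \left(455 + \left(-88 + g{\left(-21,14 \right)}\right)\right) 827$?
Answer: $\frac{74456648}{15} \approx 4.9638 \cdot 10^{6}$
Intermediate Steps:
$g{\left(B,v \right)} = \frac{12 + v}{6 + B}$
$4661701 + \left(455 + \left(-88 + g{\left(-21,14 \right)}\right)\right) 827 = 4661701 + \left(455 - \left(88 - \frac{12 + 14}{6 - 21}\right)\right) 827 = 4661701 + \left(455 - \left(88 - \frac{1}{-15} \cdot 26\right)\right) 827 = 4661701 + \left(455 - \frac{1346}{15}\right) 827 = 4661701 + \frac{5479}{15} \cdot 827 = 4661701 + \frac{4531133}{15} = \frac{74456648}{15}$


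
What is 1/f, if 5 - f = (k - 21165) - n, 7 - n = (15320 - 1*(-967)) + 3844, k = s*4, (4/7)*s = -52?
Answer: 1/1410 ≈ 0.00070922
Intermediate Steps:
s = -91 (s = (7/4)*(-52) = -91)
k = -364 (k = -91*4 = -364)
n = -20124 (n = 7 - ((15320 - 1*(-967)) + 3844) = 7 - ((15320 + 967) + 3844) = 7 - (16287 + 3844) = 7 - 1*20131 = 7 - 20131 = -20124)
f = 1410 (f = 5 - ((-364 - 21165) - 1*(-20124)) = 5 - (-21529 + 20124) = 5 - 1*(-1405) = 5 + 1405 = 1410)
1/f = 1/1410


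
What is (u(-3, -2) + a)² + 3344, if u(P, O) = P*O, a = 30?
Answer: 4640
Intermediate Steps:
u(P, O) = O*P
(u(-3, -2) + a)² + 3344 = (-2*(-3) + 30)² + 3344 = (6 + 30)² + 3344 = 36² + 3344 = 1296 + 3344 = 4640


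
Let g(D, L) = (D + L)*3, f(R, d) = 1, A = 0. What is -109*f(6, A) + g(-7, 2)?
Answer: -124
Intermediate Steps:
g(D, L) = 3*D + 3*L
-109*f(6, A) + g(-7, 2) = -109*1 + (3*(-7) + 3*2) = -109 + (-21 + 6) = -109 - 15 = -124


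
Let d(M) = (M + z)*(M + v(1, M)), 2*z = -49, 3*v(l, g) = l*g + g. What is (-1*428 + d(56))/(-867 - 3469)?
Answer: -157/271 ≈ -0.57934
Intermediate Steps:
v(l, g) = g/3 + g*l/3 (v(l, g) = (l*g + g)/3 = (g*l + g)/3 = (g + g*l)/3 = g/3 + g*l/3)
z = -49/2 (z = (1/2)*(-49) = -49/2 ≈ -24.500)
d(M) = 5*M*(-49/2 + M)/3 (d(M) = (M - 49/2)*(M + M*(1 + 1)/3) = (-49/2 + M)*(M + (1/3)*M*2) = (-49/2 + M)*(M + 2*M/3) = (-49/2 + M)*(5*M/3) = 5*M*(-49/2 + M)/3)
(-1*428 + d(56))/(-867 - 3469) = (-1*428 + (5/6)*56*(-49 + 2*56))/(-867 - 3469) = (-428 + (5/6)*56*(-49 + 112))/(-4336) = (-428 + (5/6)*56*63)*(-1/4336) = (-428 + 2940)*(-1/4336) = 2512*(-1/4336) = -157/271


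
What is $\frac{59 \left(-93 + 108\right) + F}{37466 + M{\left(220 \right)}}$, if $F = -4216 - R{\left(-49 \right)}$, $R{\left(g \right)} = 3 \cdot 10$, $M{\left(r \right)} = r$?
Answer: $- \frac{3361}{37686} \approx -0.089184$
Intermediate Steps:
$R{\left(g \right)} = 30$
$F = -4246$ ($F = -4216 - 30 = -4246$)
$\frac{59 \left(-93 + 108\right) + F}{37466 + M{\left(220 \right)}} = \frac{59 \left(-93 + 108\right) - 4246}{37466 + 220} = \frac{59 \cdot 15 - 4246}{37686} = \left(885 - 4246\right) \frac{1}{37686} = \left(-3361\right) \frac{1}{37686} = - \frac{3361}{37686}$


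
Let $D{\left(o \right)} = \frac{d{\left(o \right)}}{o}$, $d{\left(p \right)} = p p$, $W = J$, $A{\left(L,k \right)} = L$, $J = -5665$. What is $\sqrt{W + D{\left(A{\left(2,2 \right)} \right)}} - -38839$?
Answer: $38839 + i \sqrt{5663} \approx 38839.0 + 75.253 i$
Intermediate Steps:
$W = -5665$
$d{\left(p \right)} = p^{2}$
$D{\left(o \right)} = o$ ($D{\left(o \right)} = \frac{o^{2}}{o} = o$)
$\sqrt{W + D{\left(A{\left(2,2 \right)} \right)}} - -38839 = \sqrt{-5665 + 2} - -38839 = \sqrt{-5663} + 38839 = i \sqrt{5663} + 38839 = 38839 + i \sqrt{5663}$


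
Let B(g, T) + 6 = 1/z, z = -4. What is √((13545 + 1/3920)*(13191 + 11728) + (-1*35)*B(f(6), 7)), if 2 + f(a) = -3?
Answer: √6615550370095/140 ≈ 18372.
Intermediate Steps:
f(a) = -5 (f(a) = -2 - 3 = -5)
B(g, T) = -25/4 (B(g, T) = -6 + 1/(-4) = -6 - ¼ = -25/4)
√((13545 + 1/3920)*(13191 + 11728) + (-1*35)*B(f(6), 7)) = √((13545 + 1/3920)*(13191 + 11728) - 1*35*(-25/4)) = √((13545 + 1/3920)*24919 - 35*(-25/4)) = √((53096401/3920)*24919 + 875/4) = √(1323109216519/3920 + 875/4) = √(1323110074019/3920) = √6615550370095/140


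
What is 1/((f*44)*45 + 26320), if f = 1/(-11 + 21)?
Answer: 1/26518 ≈ 3.7710e-5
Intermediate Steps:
f = ⅒ (f = 1/10 = ⅒ ≈ 0.10000)
1/((f*44)*45 + 26320) = 1/(((⅒)*44)*45 + 26320) = 1/((22/5)*45 + 26320) = 1/(198 + 26320) = 1/26518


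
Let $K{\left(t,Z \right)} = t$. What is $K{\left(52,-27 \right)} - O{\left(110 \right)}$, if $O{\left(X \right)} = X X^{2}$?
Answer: $-1330948$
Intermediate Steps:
$O{\left(X \right)} = X^{3}$
$K{\left(52,-27 \right)} - O{\left(110 \right)} = 52 - 110^{3} = 52 - 1331000 = -1330948$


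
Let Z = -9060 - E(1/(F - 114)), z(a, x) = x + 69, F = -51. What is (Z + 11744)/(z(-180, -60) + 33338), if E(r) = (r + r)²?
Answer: 73071896/907872075 ≈ 0.080487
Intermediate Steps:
z(a, x) = 69 + x
E(r) = 4*r² (E(r) = (2*r)² = 4*r²)
Z = -246658504/27225 (Z = -9060 - 4*(1/(-51 - 114))² = -9060 - 4*(1/(-165))² = -9060 - 4*(-1/165)² = -9060 - 4/27225 = -246658504/27225 ≈ -9060.0)
(Z + 11744)/(z(-180, -60) + 33338) = (-246658504/27225 + 11744)/((69 - 60) + 33338) = 73071896/(27225*(9 + 33338)) = (73071896/27225)/33347 = (73071896/27225)*(1/33347) = 73071896/907872075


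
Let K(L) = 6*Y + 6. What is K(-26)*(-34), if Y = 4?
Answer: -1020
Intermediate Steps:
K(L) = 30 (K(L) = 6*4 + 6 = 24 + 6 = 30)
K(-26)*(-34) = 30*(-34) = -1020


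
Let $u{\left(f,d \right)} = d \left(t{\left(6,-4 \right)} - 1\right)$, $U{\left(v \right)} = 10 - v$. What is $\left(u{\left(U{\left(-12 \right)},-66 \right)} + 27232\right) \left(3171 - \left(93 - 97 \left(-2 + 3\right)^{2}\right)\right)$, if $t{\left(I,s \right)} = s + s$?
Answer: $88347550$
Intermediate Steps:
$t{\left(I,s \right)} = 2 s$
$u{\left(f,d \right)} = - 9 d$ ($u{\left(f,d \right)} = d \left(2 \left(-4\right) - 1\right) = d \left(-8 - 1\right) = d \left(-9\right) = - 9 d$)
$\left(u{\left(U{\left(-12 \right)},-66 \right)} + 27232\right) \left(3171 - \left(93 - 97 \left(-2 + 3\right)^{2}\right)\right) = \left(\left(-9\right) \left(-66\right) + 27232\right) \left(3171 - \left(93 - 97 \left(-2 + 3\right)^{2}\right)\right) = \left(594 + 27232\right) \left(3171 - \left(93 - 97 \cdot 1^{2}\right)\right) = 27826 \left(3171 + \left(97 \cdot 1 - 93\right)\right) = 27826 \left(3171 + \left(97 - 93\right)\right) = 27826 \left(3171 + 4\right) = 27826 \cdot 3175 = 88347550$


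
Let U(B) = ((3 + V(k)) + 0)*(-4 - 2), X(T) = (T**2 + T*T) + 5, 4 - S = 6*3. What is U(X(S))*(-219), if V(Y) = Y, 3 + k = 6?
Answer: 7884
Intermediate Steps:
k = 3 (k = -3 + 6 = 3)
S = -14 (S = 4 - 6*3 = 4 - 1*18 = 4 - 18 = -14)
X(T) = 5 + 2*T**2 (X(T) = (T**2 + T**2) + 5 = 2*T**2 + 5 = 5 + 2*T**2)
U(B) = -36 (U(B) = ((3 + 3) + 0)*(-4 - 2) = (6 + 0)*(-6) = 6*(-6) = -36)
U(X(S))*(-219) = -36*(-219) = 7884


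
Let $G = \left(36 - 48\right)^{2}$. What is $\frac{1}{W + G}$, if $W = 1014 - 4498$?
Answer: $- \frac{1}{3340} \approx -0.0002994$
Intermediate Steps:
$W = -3484$
$G = 144$ ($G = \left(-12\right)^{2} = 144$)
$\frac{1}{W + G} = \frac{1}{-3484 + 144} = \frac{1}{-3340} = - \frac{1}{3340}$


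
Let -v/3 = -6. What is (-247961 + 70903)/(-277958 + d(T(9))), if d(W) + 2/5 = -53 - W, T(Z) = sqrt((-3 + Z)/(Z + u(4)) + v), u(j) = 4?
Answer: 15997846299890/25119360016237 - 17705800*sqrt(195)/25119360016237 ≈ 0.63686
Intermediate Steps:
v = 18 (v = -3*(-6) = 18)
T(Z) = sqrt(18 + (-3 + Z)/(4 + Z)) (T(Z) = sqrt((-3 + Z)/(Z + 4) + 18) = sqrt((-3 + Z)/(4 + Z) + 18) = sqrt(18 + (-3 + Z)/(4 + Z)))
d(W) = -267/5 - W (d(W) = -2/5 + (-53 - W) = -267/5 - W)
(-247961 + 70903)/(-277958 + d(T(9))) = (-247961 + 70903)/(-277958 + (-267/5 - sqrt((69 + 19*9)/(4 + 9)))) = -177058/(-277958 + (-267/5 - sqrt((69 + 171)/13))) = -177058/(-277958 + (-267/5 - sqrt((1/13)*240))) = -177058/(-277958 + (-267/5 - sqrt(240/13))) = -177058/(-277958 + (-267/5 - 4*sqrt(195)/13)) = -177058/(-1390057/5 - 4*sqrt(195)/13)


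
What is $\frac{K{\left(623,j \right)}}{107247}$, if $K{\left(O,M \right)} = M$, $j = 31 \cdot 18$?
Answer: $\frac{186}{35749} \approx 0.0052029$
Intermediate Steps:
$j = 558$
$\frac{K{\left(623,j \right)}}{107247} = \frac{558}{107247} = 558 \cdot \frac{1}{107247} = \frac{186}{35749}$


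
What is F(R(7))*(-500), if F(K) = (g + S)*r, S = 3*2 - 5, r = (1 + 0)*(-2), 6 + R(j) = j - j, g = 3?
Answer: 4000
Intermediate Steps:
R(j) = -6 (R(j) = -6 + (j - j) = -6 + 0 = -6)
r = -2 (r = 1*(-2) = -2)
S = 1 (S = 6 - 5 = 1)
F(K) = -8 (F(K) = (3 + 1)*(-2) = 4*(-2) = -8)
F(R(7))*(-500) = -8*(-500) = 4000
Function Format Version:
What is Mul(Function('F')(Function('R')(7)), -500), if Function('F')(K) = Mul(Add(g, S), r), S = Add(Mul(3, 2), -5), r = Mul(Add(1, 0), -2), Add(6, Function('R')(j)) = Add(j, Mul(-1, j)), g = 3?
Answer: 4000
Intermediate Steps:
Function('R')(j) = -6 (Function('R')(j) = Add(-6, Add(j, Mul(-1, j))) = Add(-6, 0) = -6)
r = -2 (r = Mul(1, -2) = -2)
S = 1 (S = Add(6, -5) = 1)
Function('F')(K) = -8 (Function('F')(K) = Mul(Add(3, 1), -2) = Mul(4, -2) = -8)
Mul(Function('F')(Function('R')(7)), -500) = Mul(-8, -500) = 4000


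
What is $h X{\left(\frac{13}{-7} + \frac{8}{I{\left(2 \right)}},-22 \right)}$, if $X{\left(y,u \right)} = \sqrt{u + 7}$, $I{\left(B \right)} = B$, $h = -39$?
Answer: $- 39 i \sqrt{15} \approx - 151.05 i$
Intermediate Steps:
$X{\left(y,u \right)} = \sqrt{7 + u}$
$h X{\left(\frac{13}{-7} + \frac{8}{I{\left(2 \right)}},-22 \right)} = - 39 \sqrt{7 - 22} = - 39 \sqrt{-15} = - 39 i \sqrt{15}$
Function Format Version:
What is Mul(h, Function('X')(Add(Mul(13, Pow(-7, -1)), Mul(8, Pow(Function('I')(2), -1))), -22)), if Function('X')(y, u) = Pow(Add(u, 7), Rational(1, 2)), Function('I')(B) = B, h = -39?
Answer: Mul(-39, I, Pow(15, Rational(1, 2))) ≈ Mul(-151.05, I)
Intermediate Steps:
Function('X')(y, u) = Pow(Add(7, u), Rational(1, 2))
Mul(h, Function('X')(Add(Mul(13, Pow(-7, -1)), Mul(8, Pow(Function('I')(2), -1))), -22)) = Mul(-39, Pow(Add(7, -22), Rational(1, 2))) = Mul(-39, Pow(-15, Rational(1, 2))) = Mul(-39, Mul(I, Pow(15, Rational(1, 2)))) = Mul(-39, I, Pow(15, Rational(1, 2)))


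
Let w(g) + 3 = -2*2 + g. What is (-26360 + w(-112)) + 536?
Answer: -25943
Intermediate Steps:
w(g) = -7 + g (w(g) = -3 + (-2*2 + g) = -3 + (-4 + g) = -7 + g)
(-26360 + w(-112)) + 536 = (-26360 + (-7 - 112)) + 536 = (-26360 - 119) + 536 = -26479 + 536 = -25943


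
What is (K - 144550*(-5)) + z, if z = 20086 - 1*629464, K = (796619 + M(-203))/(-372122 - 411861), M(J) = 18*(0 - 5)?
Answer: 88880924147/783983 ≈ 1.1337e+5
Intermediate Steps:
M(J) = -90 (M(J) = 18*(-5) = -90)
K = -796529/783983 (K = (796619 - 90)/(-372122 - 411861) = 796529/(-783983) = 796529*(-1/783983) = -796529/783983 ≈ -1.0160)
z = -609378 (z = 20086 - 629464 = -609378)
(K - 144550*(-5)) + z = (-796529/783983 - 144550*(-5)) - 609378 = (-796529/783983 + 722750) - 609378 = 566622916721/783983 - 609378 = 88880924147/783983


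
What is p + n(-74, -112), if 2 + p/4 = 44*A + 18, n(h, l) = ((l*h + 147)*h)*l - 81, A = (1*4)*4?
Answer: 69912079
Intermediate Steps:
A = 16 (A = 4*4 = 16)
n(h, l) = -81 + h*l*(147 + h*l) (n(h, l) = ((h*l + 147)*h)*l - 81 = ((147 + h*l)*h)*l - 81 = (h*(147 + h*l))*l - 81 = h*l*(147 + h*l) - 81 = -81 + h*l*(147 + h*l))
p = 2880 (p = -8 + 4*(44*16 + 18) = -8 + 4*(704 + 18) = -8 + 4*722 = -8 + 2888 = 2880)
p + n(-74, -112) = 2880 + (-81 + (-74)²*(-112)² + 147*(-74)*(-112)) = 2880 + (-81 + 5476*12544 + 1218336) = 2880 + (-81 + 68690944 + 1218336) = 2880 + 69909199 = 69912079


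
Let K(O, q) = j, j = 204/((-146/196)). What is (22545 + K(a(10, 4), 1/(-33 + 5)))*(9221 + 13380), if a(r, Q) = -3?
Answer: 36744547593/73 ≈ 5.0335e+8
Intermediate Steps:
j = -19992/73 (j = 204/((-146*1/196)) = 204/(-73/98) = 204*(-98/73) = -19992/73 ≈ -273.86)
K(O, q) = -19992/73
(22545 + K(a(10, 4), 1/(-33 + 5)))*(9221 + 13380) = (22545 - 19992/73)*(9221 + 13380) = (1625793/73)*22601 = 36744547593/73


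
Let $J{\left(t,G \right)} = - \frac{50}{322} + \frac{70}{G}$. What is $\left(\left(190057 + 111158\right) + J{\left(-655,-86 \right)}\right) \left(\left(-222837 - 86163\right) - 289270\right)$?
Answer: $- \frac{1247575263808450}{6923} \approx -1.8021 \cdot 10^{11}$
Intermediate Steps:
$J{\left(t,G \right)} = - \frac{25}{161} + \frac{70}{G}$ ($J{\left(t,G \right)} = \left(-50\right) \frac{1}{322} + \frac{70}{G} = - \frac{25}{161} + \frac{70}{G}$)
$\left(\left(190057 + 111158\right) + J{\left(-655,-86 \right)}\right) \left(\left(-222837 - 86163\right) - 289270\right) = \left(\left(190057 + 111158\right) + \left(- \frac{25}{161} + \frac{70}{-86}\right)\right) \left(\left(-222837 - 86163\right) - 289270\right) = \left(301215 + \left(- \frac{25}{161} + 70 \left(- \frac{1}{86}\right)\right)\right) \left(-309000 - 289270\right) = \left(301215 - \frac{6710}{6923}\right) \left(-598270\right) = \frac{2085304735}{6923} \left(-598270\right) = - \frac{1247575263808450}{6923}$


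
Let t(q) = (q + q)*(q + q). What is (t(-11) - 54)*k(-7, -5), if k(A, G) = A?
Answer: -3010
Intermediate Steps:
t(q) = 4*q² (t(q) = (2*q)*(2*q) = 4*q²)
(t(-11) - 54)*k(-7, -5) = (4*(-11)² - 54)*(-7) = (4*121 - 54)*(-7) = (484 - 54)*(-7) = 430*(-7) = -3010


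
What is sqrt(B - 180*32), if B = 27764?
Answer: 2*sqrt(5501) ≈ 148.34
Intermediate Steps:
sqrt(B - 180*32) = sqrt(27764 - 180*32) = sqrt(27764 - 5760) = sqrt(22004) = 2*sqrt(5501)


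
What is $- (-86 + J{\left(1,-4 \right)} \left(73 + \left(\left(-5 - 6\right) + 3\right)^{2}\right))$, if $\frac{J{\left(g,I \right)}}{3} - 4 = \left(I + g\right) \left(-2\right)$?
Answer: $-4024$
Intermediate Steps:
$J{\left(g,I \right)} = 12 - 6 I - 6 g$ ($J{\left(g,I \right)} = 12 + 3 \left(I + g\right) \left(-2\right) = 12 + 3 \left(- 2 I - 2 g\right) = 12 - \left(6 I + 6 g\right) = 12 - 6 I - 6 g$)
$- (-86 + J{\left(1,-4 \right)} \left(73 + \left(\left(-5 - 6\right) + 3\right)^{2}\right)) = - (-86 + \left(12 - -24 - 6\right) \left(73 + \left(\left(-5 - 6\right) + 3\right)^{2}\right)) = - (-86 + \left(12 + 24 - 6\right) \left(73 + \left(\left(-5 - 6\right) + 3\right)^{2}\right)) = - (-86 + 30 \left(73 + \left(-11 + 3\right)^{2}\right)) = - (-86 + 30 \left(73 + \left(-8\right)^{2}\right)) = - (-86 + 30 \left(73 + 64\right)) = - (-86 + 30 \cdot 137) = - (-86 + 4110) = \left(-1\right) 4024 = -4024$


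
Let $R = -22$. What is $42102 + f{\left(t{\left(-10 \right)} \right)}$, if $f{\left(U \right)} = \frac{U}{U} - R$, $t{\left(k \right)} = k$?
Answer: $42125$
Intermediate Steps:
$f{\left(U \right)} = 23$ ($f{\left(U \right)} = \frac{U}{U} - -22 = 1 + 22 = 23$)
$42102 + f{\left(t{\left(-10 \right)} \right)} = 42102 + 23 = 42125$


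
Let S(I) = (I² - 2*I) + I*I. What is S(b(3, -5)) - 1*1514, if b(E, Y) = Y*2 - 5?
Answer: -1034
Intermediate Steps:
b(E, Y) = -5 + 2*Y (b(E, Y) = 2*Y - 5 = -5 + 2*Y)
S(I) = -2*I + 2*I² (S(I) = (I² - 2*I) + I² = -2*I + 2*I²)
S(b(3, -5)) - 1*1514 = 2*(-5 + 2*(-5))*(-1 + (-5 + 2*(-5))) - 1*1514 = 2*(-5 - 10)*(-1 + (-5 - 10)) - 1514 = 2*(-15)*(-1 - 15) - 1514 = 2*(-15)*(-16) - 1514 = 480 - 1514 = -1034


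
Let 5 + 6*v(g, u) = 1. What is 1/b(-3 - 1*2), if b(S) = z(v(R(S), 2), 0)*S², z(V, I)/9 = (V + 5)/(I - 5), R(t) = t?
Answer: -1/195 ≈ -0.0051282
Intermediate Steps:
v(g, u) = -⅔ (v(g, u) = -⅚ + (⅙)*1 = -⅚ + ⅙ = -⅔)
z(V, I) = 9*(5 + V)/(-5 + I) (z(V, I) = 9*((V + 5)/(I - 5)) = 9*((5 + V)/(-5 + I)) = 9*(5 + V)/(-5 + I))
b(S) = -39*S²/5 (b(S) = (9*(5 - ⅔)/(-5 + 0))*S² = (9*(13/3)/(-5))*S² = (9*(-⅕)*(13/3))*S² = -39*S²/5)
1/b(-3 - 1*2) = 1/(-39*(-3 - 1*2)²/5) = 1/(-39*(-3 - 2)²/5) = 1/(-39/5*(-5)²) = 1/(-39/5*25) = 1/(-195) = -1/195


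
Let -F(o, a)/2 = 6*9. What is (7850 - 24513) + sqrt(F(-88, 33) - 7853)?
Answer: -16663 + I*sqrt(7961) ≈ -16663.0 + 89.224*I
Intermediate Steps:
F(o, a) = -108 (F(o, a) = -12*9 = -2*54 = -108)
(7850 - 24513) + sqrt(F(-88, 33) - 7853) = (7850 - 24513) + sqrt(-108 - 7853) = -16663 + sqrt(-7961) = -16663 + I*sqrt(7961)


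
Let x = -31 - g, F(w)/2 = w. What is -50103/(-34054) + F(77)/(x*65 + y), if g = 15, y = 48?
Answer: 71079355/50093434 ≈ 1.4189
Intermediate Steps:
F(w) = 2*w
x = -46 (x = -31 - 1*15 = -31 - 15 = -46)
-50103/(-34054) + F(77)/(x*65 + y) = -50103/(-34054) + (2*77)/(-46*65 + 48) = -50103*(-1/34054) + 154/(-2990 + 48) = 50103/34054 + 154/(-2942) = 50103/34054 + 154*(-1/2942) = 50103/34054 - 77/1471 = 71079355/50093434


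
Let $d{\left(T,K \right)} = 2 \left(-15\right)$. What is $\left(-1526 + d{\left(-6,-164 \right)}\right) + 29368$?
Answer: $27812$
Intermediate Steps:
$d{\left(T,K \right)} = -30$
$\left(-1526 + d{\left(-6,-164 \right)}\right) + 29368 = \left(-1526 - 30\right) + 29368 = -1556 + 29368 = 27812$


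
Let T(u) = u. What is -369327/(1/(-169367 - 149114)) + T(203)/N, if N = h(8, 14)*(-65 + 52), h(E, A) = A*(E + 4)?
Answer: 36698573273515/312 ≈ 1.1762e+11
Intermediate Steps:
h(E, A) = A*(4 + E)
N = -2184 (N = (14*(4 + 8))*(-65 + 52) = (14*12)*(-13) = 168*(-13) = -2184)
-369327/(1/(-169367 - 149114)) + T(203)/N = -369327/(1/(-169367 - 149114)) + 203/(-2184) = -369327/(1/(-318481)) + 203*(-1/2184) = -369327/(-1/318481) - 29/312 = -369327*(-318481) - 29/312 = 117623632287 - 29/312 = 36698573273515/312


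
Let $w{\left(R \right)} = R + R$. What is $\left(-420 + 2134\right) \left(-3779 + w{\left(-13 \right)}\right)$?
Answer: $-6521770$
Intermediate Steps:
$w{\left(R \right)} = 2 R$
$\left(-420 + 2134\right) \left(-3779 + w{\left(-13 \right)}\right) = \left(-420 + 2134\right) \left(-3779 + 2 \left(-13\right)\right) = 1714 \left(-3779 - 26\right) = 1714 \left(-3805\right) = -6521770$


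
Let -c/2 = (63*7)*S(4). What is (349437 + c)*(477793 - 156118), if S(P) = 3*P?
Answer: 109000538775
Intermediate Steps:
c = -10584 (c = -2*63*7*3*4 = -882*12 = -2*5292 = -10584)
(349437 + c)*(477793 - 156118) = (349437 - 10584)*(477793 - 156118) = 338853*321675 = 109000538775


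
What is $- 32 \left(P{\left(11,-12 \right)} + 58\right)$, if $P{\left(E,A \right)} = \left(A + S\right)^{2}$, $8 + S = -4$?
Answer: $-20288$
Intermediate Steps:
$S = -12$ ($S = -8 - 4 = -12$)
$P{\left(E,A \right)} = \left(-12 + A\right)^{2}$ ($P{\left(E,A \right)} = \left(A - 12\right)^{2} = \left(-12 + A\right)^{2}$)
$- 32 \left(P{\left(11,-12 \right)} + 58\right) = - 32 \left(\left(-12 - 12\right)^{2} + 58\right) = - 32 \left(\left(-24\right)^{2} + 58\right) = - 32 \left(576 + 58\right) = \left(-32\right) 634 = -20288$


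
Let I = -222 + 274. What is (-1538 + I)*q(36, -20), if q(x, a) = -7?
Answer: 10402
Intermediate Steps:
I = 52
(-1538 + I)*q(36, -20) = (-1538 + 52)*(-7) = -1486*(-7) = 10402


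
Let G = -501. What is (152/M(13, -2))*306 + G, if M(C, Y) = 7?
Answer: 43005/7 ≈ 6143.6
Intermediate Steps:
(152/M(13, -2))*306 + G = (152/7)*306 - 501 = 46512/7 - 501 = 43005/7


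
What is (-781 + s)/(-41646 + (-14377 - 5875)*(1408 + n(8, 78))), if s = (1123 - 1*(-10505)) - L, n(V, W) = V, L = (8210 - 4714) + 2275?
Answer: -282/1595471 ≈ -0.00017675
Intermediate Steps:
L = 5771 (L = 3496 + 2275 = 5771)
s = 5857 (s = (1123 - 1*(-10505)) - 1*5771 = (1123 + 10505) - 5771 = 11628 - 5771 = 5857)
(-781 + s)/(-41646 + (-14377 - 5875)*(1408 + n(8, 78))) = (-781 + 5857)/(-41646 + (-14377 - 5875)*(1408 + 8)) = 5076/(-41646 - 20252*1416) = 5076/(-41646 - 28676832) = 5076/(-28718478) = 5076*(-1/28718478) = -282/1595471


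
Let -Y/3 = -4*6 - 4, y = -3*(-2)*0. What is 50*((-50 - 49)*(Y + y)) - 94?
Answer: -415894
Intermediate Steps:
y = 0 (y = 6*0 = 0)
Y = 84 (Y = -3*(-4*6 - 4) = -3*(-24 - 4) = -3*(-28) = 84)
50*((-50 - 49)*(Y + y)) - 94 = 50*((-50 - 49)*(84 + 0)) - 94 = 50*(-99*84) - 94 = 50*(-8316) - 94 = -415800 - 94 = -415894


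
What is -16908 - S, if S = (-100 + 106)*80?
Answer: -17388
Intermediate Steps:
S = 480 (S = 6*80 = 480)
-16908 - S = -16908 - 1*480 = -16908 - 480 = -17388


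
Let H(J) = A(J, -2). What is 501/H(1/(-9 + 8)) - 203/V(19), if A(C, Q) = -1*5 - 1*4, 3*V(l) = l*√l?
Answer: -167/3 - 609*√19/361 ≈ -63.020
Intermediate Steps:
V(l) = l^(3/2)/3 (V(l) = (l*√l)/3 = l^(3/2)/3)
A(C, Q) = -9 (A(C, Q) = -5 - 4 = -9)
H(J) = -9
501/H(1/(-9 + 8)) - 203/V(19) = 501/(-9) - 203*3*√19/361 = 501*(-⅑) - 203*3*√19/361 = -167/3 - 203*3*√19/361 = -167/3 - 609*√19/361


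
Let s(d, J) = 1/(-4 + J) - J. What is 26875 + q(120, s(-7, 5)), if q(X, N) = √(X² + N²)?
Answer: 26875 + 4*√901 ≈ 26995.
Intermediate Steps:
q(X, N) = √(N² + X²)
26875 + q(120, s(-7, 5)) = 26875 + √(((1 - 1*5² + 4*5)/(-4 + 5))² + 120²) = 26875 + √(((1 - 1*25 + 20)/1)² + 14400) = 26875 + √((1*(1 - 25 + 20))² + 14400) = 26875 + √((1*(-4))² + 14400) = 26875 + √((-4)² + 14400) = 26875 + √(16 + 14400) = 26875 + √14416 = 26875 + 4*√901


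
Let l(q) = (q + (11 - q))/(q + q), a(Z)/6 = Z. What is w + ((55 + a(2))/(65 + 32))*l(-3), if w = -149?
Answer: -87455/582 ≈ -150.27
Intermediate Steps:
a(Z) = 6*Z
l(q) = 11/(2*q) (l(q) = 11/((2*q)) = 11*(1/(2*q)) = 11/(2*q))
w + ((55 + a(2))/(65 + 32))*l(-3) = -149 + ((55 + 6*2)/(65 + 32))*((11/2)/(-3)) = -149 + ((55 + 12)/97)*((11/2)*(-⅓)) = -149 + (67*(1/97))*(-11/6) = -149 + (67/97)*(-11/6) = -149 - 737/582 = -87455/582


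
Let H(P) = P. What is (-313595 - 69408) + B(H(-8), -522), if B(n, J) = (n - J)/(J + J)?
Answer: -199927823/522 ≈ -3.8300e+5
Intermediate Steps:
B(n, J) = (n - J)/(2*J) (B(n, J) = (n - J)/((2*J)) = (n - J)*(1/(2*J)) = (n - J)/(2*J))
(-313595 - 69408) + B(H(-8), -522) = (-313595 - 69408) + (½)*(-8 - 1*(-522))/(-522) = -383003 + (½)*(-1/522)*(-8 + 522) = -383003 + (½)*(-1/522)*514 = -383003 - 257/522 = -199927823/522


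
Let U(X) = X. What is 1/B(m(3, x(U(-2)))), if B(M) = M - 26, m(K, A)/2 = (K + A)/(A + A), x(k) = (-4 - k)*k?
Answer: -4/97 ≈ -0.041237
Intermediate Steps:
x(k) = k*(-4 - k)
m(K, A) = (A + K)/A (m(K, A) = 2*((K + A)/(A + A)) = 2*((A + K)/((2*A))) = 2*((A + K)*(1/(2*A))) = 2*((A + K)/(2*A)) = (A + K)/A)
B(M) = -26 + M
1/B(m(3, x(U(-2)))) = 1/(-26 + (-1*(-2)*(4 - 2) + 3)/((-1*(-2)*(4 - 2)))) = 1/(-26 + (-1*(-2)*2 + 3)/((-1*(-2)*2))) = 1/(-26 + (4 + 3)/4) = 1/(-26 + (¼)*7) = 1/(-26 + 7/4) = 1/(-97/4) = -4/97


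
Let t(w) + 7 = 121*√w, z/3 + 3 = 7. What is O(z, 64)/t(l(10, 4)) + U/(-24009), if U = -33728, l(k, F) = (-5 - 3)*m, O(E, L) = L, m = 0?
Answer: -1300480/168063 ≈ -7.7381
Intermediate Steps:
z = 12 (z = -9 + 3*7 = -9 + 21 = 12)
l(k, F) = 0 (l(k, F) = (-5 - 3)*0 = -8*0 = 0)
t(w) = -7 + 121*√w
O(z, 64)/t(l(10, 4)) + U/(-24009) = 64/(-7 + 121*√0) - 33728/(-24009) = 64/(-7 + 121*0) - 33728*(-1/24009) = 64/(-7 + 0) + 33728/24009 = 64/(-7) + 33728/24009 = 64*(-⅐) + 33728/24009 = -64/7 + 33728/24009 = -1300480/168063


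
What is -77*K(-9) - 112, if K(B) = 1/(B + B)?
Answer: -1939/18 ≈ -107.72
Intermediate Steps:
K(B) = 1/(2*B)
-77*K(-9) - 112 = -77/(2*(-9)) - 112 = -77*(-1)/(2*9) - 112 = -77*(-1/18) - 112 = 77/18 - 112 = -1939/18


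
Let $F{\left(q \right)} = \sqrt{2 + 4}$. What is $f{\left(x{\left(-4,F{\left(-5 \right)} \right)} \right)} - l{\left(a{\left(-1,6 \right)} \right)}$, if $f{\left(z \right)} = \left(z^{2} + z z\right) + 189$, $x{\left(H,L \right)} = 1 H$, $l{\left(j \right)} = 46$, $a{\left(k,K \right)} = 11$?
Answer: $175$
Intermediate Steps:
$F{\left(q \right)} = \sqrt{6}$
$x{\left(H,L \right)} = H$
$f{\left(z \right)} = 189 + 2 z^{2}$ ($f{\left(z \right)} = \left(z^{2} + z^{2}\right) + 189 = 2 z^{2} + 189 = 189 + 2 z^{2}$)
$f{\left(x{\left(-4,F{\left(-5 \right)} \right)} \right)} - l{\left(a{\left(-1,6 \right)} \right)} = \left(189 + 2 \left(-4\right)^{2}\right) - 46 = \left(189 + 2 \cdot 16\right) - 46 = \left(189 + 32\right) - 46 = 221 - 46 = 175$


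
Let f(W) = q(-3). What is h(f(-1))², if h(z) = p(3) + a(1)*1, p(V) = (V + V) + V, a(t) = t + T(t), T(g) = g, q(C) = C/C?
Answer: 121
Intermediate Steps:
q(C) = 1
f(W) = 1
a(t) = 2*t (a(t) = t + t = 2*t)
p(V) = 3*V (p(V) = 2*V + V = 3*V)
h(z) = 11 (h(z) = 3*3 + (2*1)*1 = 9 + 2*1 = 9 + 2 = 11)
h(f(-1))² = 11² = 121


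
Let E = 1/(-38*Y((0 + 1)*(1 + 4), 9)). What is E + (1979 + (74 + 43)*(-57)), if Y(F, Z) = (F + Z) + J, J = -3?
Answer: -1960421/418 ≈ -4690.0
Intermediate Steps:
Y(F, Z) = -3 + F + Z (Y(F, Z) = (F + Z) - 3 = -3 + F + Z)
E = -1/418 (E = 1/(-38*(-3 + (0 + 1)*(1 + 4) + 9)) = 1/(-38*(-3 + 1*5 + 9)) = 1/(-38*(-3 + 5 + 9)) = 1/(-38*11) = 1/(-418) = -1/418 ≈ -0.0023923)
E + (1979 + (74 + 43)*(-57)) = -1/418 + (1979 + (74 + 43)*(-57)) = -1/418 + (1979 + 117*(-57)) = -1/418 + (1979 - 6669) = -1/418 - 4690 = -1960421/418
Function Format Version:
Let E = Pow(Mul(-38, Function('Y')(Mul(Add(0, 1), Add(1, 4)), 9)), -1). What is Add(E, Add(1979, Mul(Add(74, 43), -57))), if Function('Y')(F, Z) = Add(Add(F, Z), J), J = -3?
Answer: Rational(-1960421, 418) ≈ -4690.0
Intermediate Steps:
Function('Y')(F, Z) = Add(-3, F, Z) (Function('Y')(F, Z) = Add(Add(F, Z), -3) = Add(-3, F, Z))
E = Rational(-1, 418) (E = Pow(Mul(-38, Add(-3, Mul(Add(0, 1), Add(1, 4)), 9)), -1) = Pow(Mul(-38, Add(-3, Mul(1, 5), 9)), -1) = Pow(Mul(-38, Add(-3, 5, 9)), -1) = Pow(Mul(-38, 11), -1) = Pow(-418, -1) = Rational(-1, 418) ≈ -0.0023923)
Add(E, Add(1979, Mul(Add(74, 43), -57))) = Add(Rational(-1, 418), Add(1979, Mul(Add(74, 43), -57))) = Add(Rational(-1, 418), Add(1979, Mul(117, -57))) = Add(Rational(-1, 418), Add(1979, -6669)) = Add(Rational(-1, 418), -4690) = Rational(-1960421, 418)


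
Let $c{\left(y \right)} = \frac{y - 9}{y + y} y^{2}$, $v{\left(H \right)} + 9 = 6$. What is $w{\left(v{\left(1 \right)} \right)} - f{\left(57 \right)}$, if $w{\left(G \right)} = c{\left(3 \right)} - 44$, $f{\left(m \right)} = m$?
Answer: $-110$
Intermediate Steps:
$v{\left(H \right)} = -3$ ($v{\left(H \right)} = -9 + 6 = -3$)
$c{\left(y \right)} = \frac{y \left(-9 + y\right)}{2}$ ($c{\left(y \right)} = \frac{-9 + y}{2 y} y^{2} = \frac{y \left(-9 + y\right)}{2}$)
$w{\left(G \right)} = -53$ ($w{\left(G \right)} = \frac{1}{2} \cdot 3 \left(-9 + 3\right) - 44 = \frac{1}{2} \cdot 3 \left(-6\right) - 44 = -9 - 44 = -53$)
$w{\left(v{\left(1 \right)} \right)} - f{\left(57 \right)} = -53 - 57 = -110$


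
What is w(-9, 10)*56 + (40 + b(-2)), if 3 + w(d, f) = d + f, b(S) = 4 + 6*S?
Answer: -80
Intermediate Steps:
w(d, f) = -3 + d + f (w(d, f) = -3 + (d + f) = -3 + d + f)
w(-9, 10)*56 + (40 + b(-2)) = (-3 - 9 + 10)*56 + (40 + (4 + 6*(-2))) = -2*56 + (40 + (4 - 12)) = -112 + (40 - 8) = -112 + 32 = -80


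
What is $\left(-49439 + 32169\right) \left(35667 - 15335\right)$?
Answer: $-351133640$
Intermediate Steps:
$\left(-49439 + 32169\right) \left(35667 - 15335\right) = \left(-17270\right) 20332 = -351133640$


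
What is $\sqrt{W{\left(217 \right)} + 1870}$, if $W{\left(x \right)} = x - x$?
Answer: $\sqrt{1870} \approx 43.243$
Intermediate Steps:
$W{\left(x \right)} = 0$
$\sqrt{W{\left(217 \right)} + 1870} = \sqrt{0 + 1870} = \sqrt{1870}$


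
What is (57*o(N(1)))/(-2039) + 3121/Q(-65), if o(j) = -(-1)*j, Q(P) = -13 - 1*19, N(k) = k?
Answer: -6365543/65248 ≈ -97.559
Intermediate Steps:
Q(P) = -32 (Q(P) = -13 - 19 = -32)
o(j) = j
(57*o(N(1)))/(-2039) + 3121/Q(-65) = (57*1)/(-2039) + 3121/(-32) = 57*(-1/2039) + 3121*(-1/32) = -57/2039 - 3121/32 = -6365543/65248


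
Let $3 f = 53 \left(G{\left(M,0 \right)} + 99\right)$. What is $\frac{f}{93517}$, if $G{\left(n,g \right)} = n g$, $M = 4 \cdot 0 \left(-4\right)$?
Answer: $\frac{1749}{93517} \approx 0.018702$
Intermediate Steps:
$M = 0$ ($M = 0 \left(-4\right) = 0$)
$G{\left(n,g \right)} = g n$
$f = 1749$ ($f = \frac{53 \left(0 \cdot 0 + 99\right)}{3} = \frac{53 \left(0 + 99\right)}{3} = \frac{53 \cdot 99}{3} = \frac{1}{3} \cdot 5247 = 1749$)
$\frac{f}{93517} = \frac{1749}{93517}$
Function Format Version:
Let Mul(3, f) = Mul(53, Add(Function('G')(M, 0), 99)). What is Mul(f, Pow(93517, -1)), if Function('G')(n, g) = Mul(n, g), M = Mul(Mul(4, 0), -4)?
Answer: Rational(1749, 93517) ≈ 0.018702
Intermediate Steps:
M = 0 (M = Mul(0, -4) = 0)
Function('G')(n, g) = Mul(g, n)
f = 1749 (f = Mul(Rational(1, 3), Mul(53, Add(Mul(0, 0), 99))) = Mul(Rational(1, 3), Mul(53, Add(0, 99))) = Mul(Rational(1, 3), Mul(53, 99)) = Mul(Rational(1, 3), 5247) = 1749)
Mul(f, Pow(93517, -1)) = Mul(1749, Pow(93517, -1)) = Mul(1749, Rational(1, 93517)) = Rational(1749, 93517)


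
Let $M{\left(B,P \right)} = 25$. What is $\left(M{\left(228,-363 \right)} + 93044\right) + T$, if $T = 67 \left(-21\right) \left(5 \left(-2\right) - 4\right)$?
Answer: $112767$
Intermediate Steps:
$T = 19698$ ($T = - 1407 \left(-10 - 4\right) = \left(-1407\right) \left(-14\right) = 19698$)
$\left(M{\left(228,-363 \right)} + 93044\right) + T = \left(25 + 93044\right) + 19698 = 93069 + 19698 = 112767$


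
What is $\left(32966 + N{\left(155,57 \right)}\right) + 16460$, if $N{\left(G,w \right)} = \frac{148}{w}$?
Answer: $\frac{2817430}{57} \approx 49429.0$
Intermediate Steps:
$\left(32966 + N{\left(155,57 \right)}\right) + 16460 = \left(32966 + \frac{148}{57}\right) + 16460 = \frac{1879210}{57} + 16460 = \frac{2817430}{57}$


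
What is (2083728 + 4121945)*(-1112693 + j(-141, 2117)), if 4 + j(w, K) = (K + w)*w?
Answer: -8634033518649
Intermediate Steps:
j(w, K) = -4 + w*(K + w) (j(w, K) = -4 + (K + w)*w = -4 + w*(K + w))
(2083728 + 4121945)*(-1112693 + j(-141, 2117)) = (2083728 + 4121945)*(-1112693 + (-4 + (-141)² + 2117*(-141))) = 6205673*(-1112693 + (-4 + 19881 - 298497)) = 6205673*(-1112693 - 278620) = 6205673*(-1391313) = -8634033518649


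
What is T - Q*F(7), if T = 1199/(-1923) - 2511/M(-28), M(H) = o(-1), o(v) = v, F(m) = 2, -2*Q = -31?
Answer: 4767841/1923 ≈ 2479.4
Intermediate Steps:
Q = 31/2 (Q = -½*(-31) = 31/2 ≈ 15.500)
M(H) = -1
T = 4827454/1923 (T = 1199/(-1923) - 2511/(-1) = 1199*(-1/1923) - 2511*(-1) = -1199/1923 + 2511 = 4827454/1923 ≈ 2510.4)
T - Q*F(7) = 4827454/1923 - 31*2/2 = 4827454/1923 - 1*31 = 4827454/1923 - 31 = 4767841/1923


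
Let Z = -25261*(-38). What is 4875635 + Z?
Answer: 5835553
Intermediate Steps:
Z = 959918
4875635 + Z = 4875635 + 959918 = 5835553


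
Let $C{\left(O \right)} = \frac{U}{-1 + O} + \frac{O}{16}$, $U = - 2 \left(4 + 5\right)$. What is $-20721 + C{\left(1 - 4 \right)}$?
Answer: $- \frac{331467}{16} \approx -20717.0$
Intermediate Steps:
$U = -18$ ($U = \left(-2\right) 9 = -18$)
$C{\left(O \right)} = - \frac{18}{-1 + O} + \frac{O}{16}$
$-20721 + C{\left(1 - 4 \right)} = -20721 + \frac{-288 + \left(1 - 4\right)^{2} - \left(1 - 4\right)}{16 \left(-1 + \left(1 - 4\right)\right)} = -20721 + \frac{-288 + \left(-3\right)^{2} - -3}{16 \left(-1 - 3\right)} = -20721 + \frac{-288 + 9 + 3}{16 \left(-4\right)} = -20721 + \frac{1}{16} \left(- \frac{1}{4}\right) \left(-276\right) = -20721 + \frac{69}{16} = - \frac{331467}{16}$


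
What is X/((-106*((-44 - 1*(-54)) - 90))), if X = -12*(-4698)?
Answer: 7047/1060 ≈ 6.6481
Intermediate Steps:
X = 56376
X/((-106*((-44 - 1*(-54)) - 90))) = 56376/((-106*((-44 - 1*(-54)) - 90))) = 56376/((-106*((-44 + 54) - 90))) = 56376/((-106*(10 - 90))) = 56376/((-106*(-80))) = 56376/8480 = 56376*(1/8480) = 7047/1060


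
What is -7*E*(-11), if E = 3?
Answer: 231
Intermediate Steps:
-7*E*(-11) = -7*3*(-11) = -21*(-11) = 231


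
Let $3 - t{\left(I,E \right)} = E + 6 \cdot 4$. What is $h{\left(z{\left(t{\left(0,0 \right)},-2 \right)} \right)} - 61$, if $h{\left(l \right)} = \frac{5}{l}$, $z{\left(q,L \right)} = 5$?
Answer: $-60$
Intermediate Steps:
$t{\left(I,E \right)} = -21 - E$ ($t{\left(I,E \right)} = 3 - \left(E + 6 \cdot 4\right) = 3 - \left(E + 24\right) = 3 - \left(24 + E\right) = -21 - E$)
$h{\left(z{\left(t{\left(0,0 \right)},-2 \right)} \right)} - 61 = \frac{5}{5} - 61 = 5 \cdot \frac{1}{5} - 61 = 1 - 61 = -60$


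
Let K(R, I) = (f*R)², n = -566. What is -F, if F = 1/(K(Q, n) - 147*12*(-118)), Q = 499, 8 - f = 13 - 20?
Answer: -1/56233377 ≈ -1.7783e-8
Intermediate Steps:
f = 15 (f = 8 - (13 - 20) = 8 - 1*(-7) = 8 + 7 = 15)
K(R, I) = 225*R² (K(R, I) = (15*R)² = 225*R²)
F = 1/56233377 (F = 1/(225*499² - 147*12*(-118)) = 1/(225*249001 - 1764*(-118)) = 1/(56025225 + 208152) = 1/56233377 ≈ 1.7783e-8)
-F = -1*1/56233377 = -1/56233377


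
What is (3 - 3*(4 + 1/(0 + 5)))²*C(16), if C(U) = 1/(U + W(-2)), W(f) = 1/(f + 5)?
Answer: 6912/1225 ≈ 5.6424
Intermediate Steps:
W(f) = 1/(5 + f)
C(U) = 1/(⅓ + U) (C(U) = 1/(U + 1/(5 - 2)) = 1/(U + 1/3) = 1/(U + ⅓) = 1/(⅓ + U))
(3 - 3*(4 + 1/(0 + 5)))²*C(16) = (3 - 3*(4 + 1/(0 + 5)))²*(3/(1 + 3*16)) = (3 - 3*(4 + 1/5))²*(3/(1 + 48)) = (3 - 3*(4 + ⅕))²*(3/49) = (3 - 3*21/5)²*(3*(1/49)) = (3 - 63/5)²*(3/49) = (-48/5)²*(3/49) = (2304/25)*(3/49) = 6912/1225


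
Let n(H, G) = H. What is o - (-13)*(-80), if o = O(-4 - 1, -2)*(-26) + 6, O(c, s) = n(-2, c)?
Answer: -982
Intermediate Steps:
O(c, s) = -2
o = 58 (o = -2*(-26) + 6 = 52 + 6 = 58)
o - (-13)*(-80) = 58 - (-13)*(-80) = 58 - 1*1040 = 58 - 1040 = -982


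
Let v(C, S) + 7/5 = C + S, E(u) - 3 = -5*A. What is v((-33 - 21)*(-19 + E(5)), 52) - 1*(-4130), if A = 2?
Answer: 27923/5 ≈ 5584.6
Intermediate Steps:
E(u) = -7 (E(u) = 3 - 5*2 = 3 - 10 = -7)
v(C, S) = -7/5 + C + S (v(C, S) = -7/5 + (C + S) = -7/5 + C + S)
v((-33 - 21)*(-19 + E(5)), 52) - 1*(-4130) = (-7/5 + (-33 - 21)*(-19 - 7) + 52) - 1*(-4130) = (-7/5 - 54*(-26) + 52) + 4130 = (-7/5 + 1404 + 52) + 4130 = 7273/5 + 4130 = 27923/5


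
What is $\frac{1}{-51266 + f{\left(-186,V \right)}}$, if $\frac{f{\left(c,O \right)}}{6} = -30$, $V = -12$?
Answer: $- \frac{1}{51446} \approx -1.9438 \cdot 10^{-5}$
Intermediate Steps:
$f{\left(c,O \right)} = -180$ ($f{\left(c,O \right)} = 6 \left(-30\right) = -180$)
$\frac{1}{-51266 + f{\left(-186,V \right)}} = \frac{1}{-51266 - 180} = \frac{1}{-51446} = - \frac{1}{51446}$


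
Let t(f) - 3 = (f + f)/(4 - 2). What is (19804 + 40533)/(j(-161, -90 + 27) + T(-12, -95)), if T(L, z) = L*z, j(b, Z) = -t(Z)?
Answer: 60337/1200 ≈ 50.281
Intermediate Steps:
t(f) = 3 + f (t(f) = 3 + (f + f)/(4 - 2) = 3 + (2*f)/2 = 3 + (2*f)*(½) = 3 + f)
j(b, Z) = -3 - Z (j(b, Z) = -(3 + Z) = -3 - Z)
(19804 + 40533)/(j(-161, -90 + 27) + T(-12, -95)) = (19804 + 40533)/((-3 - (-90 + 27)) - 12*(-95)) = 60337/((-3 - 1*(-63)) + 1140) = 60337/((-3 + 63) + 1140) = 60337/(60 + 1140) = 60337/1200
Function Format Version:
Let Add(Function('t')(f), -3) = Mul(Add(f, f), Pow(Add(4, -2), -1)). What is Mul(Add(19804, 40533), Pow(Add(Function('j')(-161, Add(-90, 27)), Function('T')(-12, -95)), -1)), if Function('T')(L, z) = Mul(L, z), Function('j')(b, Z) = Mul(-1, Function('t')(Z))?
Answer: Rational(60337, 1200) ≈ 50.281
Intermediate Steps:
Function('t')(f) = Add(3, f) (Function('t')(f) = Add(3, Mul(Add(f, f), Pow(Add(4, -2), -1))) = Add(3, Mul(Mul(2, f), Pow(2, -1))) = Add(3, Mul(Mul(2, f), Rational(1, 2))) = Add(3, f))
Function('j')(b, Z) = Add(-3, Mul(-1, Z)) (Function('j')(b, Z) = Mul(-1, Add(3, Z)) = Add(-3, Mul(-1, Z)))
Mul(Add(19804, 40533), Pow(Add(Function('j')(-161, Add(-90, 27)), Function('T')(-12, -95)), -1)) = Mul(Add(19804, 40533), Pow(Add(Add(-3, Mul(-1, Add(-90, 27))), Mul(-12, -95)), -1)) = Mul(60337, Pow(Add(Add(-3, Mul(-1, -63)), 1140), -1)) = Mul(60337, Pow(Add(Add(-3, 63), 1140), -1)) = Mul(60337, Pow(Add(60, 1140), -1)) = Mul(60337, Pow(1200, -1)) = Mul(60337, Rational(1, 1200)) = Rational(60337, 1200)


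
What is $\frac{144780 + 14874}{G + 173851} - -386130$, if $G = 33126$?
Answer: $\frac{79920188664}{206977} \approx 3.8613 \cdot 10^{5}$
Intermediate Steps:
$\frac{144780 + 14874}{G + 173851} - -386130 = \frac{144780 + 14874}{33126 + 173851} - -386130 = \frac{159654}{206977} + 386130 = \frac{79920188664}{206977}$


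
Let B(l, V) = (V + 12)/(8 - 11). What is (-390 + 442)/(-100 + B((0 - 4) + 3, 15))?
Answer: -52/109 ≈ -0.47706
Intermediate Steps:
B(l, V) = -4 - V/3 (B(l, V) = (12 + V)/(-3) = (12 + V)*(-⅓) = -4 - V/3)
(-390 + 442)/(-100 + B((0 - 4) + 3, 15)) = (-390 + 442)/(-100 + (-4 - ⅓*15)) = 52/(-100 + (-4 - 5)) = 52/(-100 - 9) = 52/(-109) = 52*(-1/109) = -52/109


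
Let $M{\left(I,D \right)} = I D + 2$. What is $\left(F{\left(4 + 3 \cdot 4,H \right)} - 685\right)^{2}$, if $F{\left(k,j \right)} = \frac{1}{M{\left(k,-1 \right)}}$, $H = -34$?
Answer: $\frac{91987281}{196} \approx 4.6932 \cdot 10^{5}$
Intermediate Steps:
$M{\left(I,D \right)} = 2 + D I$ ($M{\left(I,D \right)} = D I + 2 = 2 + D I$)
$F{\left(k,j \right)} = \frac{1}{2 - k}$
$\left(F{\left(4 + 3 \cdot 4,H \right)} - 685\right)^{2} = \left(- \frac{1}{-2 + \left(4 + 3 \cdot 4\right)} - 685\right)^{2} = \left(- \frac{1}{-2 + \left(4 + 12\right)} - 685\right)^{2} = \left(- \frac{1}{-2 + 16} - 685\right)^{2} = \left(- \frac{1}{14} - 685\right)^{2} = \left(- \frac{9591}{14}\right)^{2} = \frac{91987281}{196}$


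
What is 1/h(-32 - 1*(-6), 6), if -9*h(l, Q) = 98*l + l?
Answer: 1/286 ≈ 0.0034965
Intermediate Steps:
h(l, Q) = -11*l (h(l, Q) = -(98*l + l)/9 = -11*l)
1/h(-32 - 1*(-6), 6) = 1/(-11*(-32 - 1*(-6))) = 1/(-11*(-32 + 6)) = 1/(-11*(-26)) = 1/286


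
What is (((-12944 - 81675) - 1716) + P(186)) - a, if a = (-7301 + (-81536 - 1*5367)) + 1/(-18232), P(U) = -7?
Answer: -38980015/18232 ≈ -2138.0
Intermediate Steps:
a = -1717527329/18232 (a = (-7301 + (-81536 - 5367)) - 1/18232 = (-7301 - 86903) - 1/18232 = -94204 - 1/18232 = -1717527329/18232 ≈ -94204.)
(((-12944 - 81675) - 1716) + P(186)) - a = (((-12944 - 81675) - 1716) - 7) - 1*(-1717527329/18232) = ((-94619 - 1716) - 7) + 1717527329/18232 = (-96335 - 7) + 1717527329/18232 = -96342 + 1717527329/18232 = -38980015/18232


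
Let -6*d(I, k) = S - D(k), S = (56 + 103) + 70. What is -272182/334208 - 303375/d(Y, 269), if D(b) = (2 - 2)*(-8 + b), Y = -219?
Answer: 304139891161/38266816 ≈ 7947.9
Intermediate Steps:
D(b) = 0 (D(b) = 0*(-8 + b) = 0)
S = 229 (S = 159 + 70 = 229)
d(I, k) = -229/6 (d(I, k) = -(229 - 1*0)/6 = -(229 + 0)/6 = -⅙*229 = -229/6)
-272182/334208 - 303375/d(Y, 269) = -272182/334208 - 303375/(-229/6) = -272182*1/334208 - 303375*(-6/229) = -136091/167104 + 1820250/229 = 304139891161/38266816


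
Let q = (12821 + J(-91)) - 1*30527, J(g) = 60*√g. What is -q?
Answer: 17706 - 60*I*√91 ≈ 17706.0 - 572.36*I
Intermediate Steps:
q = -17706 + 60*I*√91 (q = (12821 + 60*√(-91)) - 1*30527 = (12821 + 60*(I*√91)) - 30527 = (12821 + 60*I*√91) - 30527 = -17706 + 60*I*√91 ≈ -17706.0 + 572.36*I)
-q = -(-17706 + 60*I*√91) = 17706 - 60*I*√91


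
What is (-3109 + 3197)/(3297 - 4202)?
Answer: -88/905 ≈ -0.097238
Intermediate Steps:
(-3109 + 3197)/(3297 - 4202) = 88/(-905) = 88*(-1/905) = -88/905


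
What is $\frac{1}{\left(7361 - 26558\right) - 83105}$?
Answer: $- \frac{1}{102302} \approx -9.775 \cdot 10^{-6}$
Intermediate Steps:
$\frac{1}{\left(7361 - 26558\right) - 83105} = \frac{1}{-19197 - 83105} = \frac{1}{-102302} = - \frac{1}{102302}$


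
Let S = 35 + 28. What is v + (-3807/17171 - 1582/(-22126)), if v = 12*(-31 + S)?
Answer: 72917170252/189962773 ≈ 383.85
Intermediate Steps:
S = 63
v = 384 (v = 12*(-31 + 63) = 12*32 = 384)
v + (-3807/17171 - 1582/(-22126)) = 384 + (-3807/17171 - 1582/(-22126)) = 384 + (-3807*1/17171 - 1582*(-1/22126)) = 384 + (-3807/17171 + 791/11063) = 384 - 28534580/189962773 = 72917170252/189962773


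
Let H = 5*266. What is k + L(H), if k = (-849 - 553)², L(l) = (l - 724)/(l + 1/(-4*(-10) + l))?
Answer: 1193843281408/607367 ≈ 1.9656e+6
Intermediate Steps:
H = 1330
L(l) = (-724 + l)/(l + 1/(40 + l))
k = 1965604 (k = (-1402)² = 1965604)
k + L(H) = 1965604 + (-28960 + 1330² - 684*1330)/(1 + 1330² + 40*1330) = 1965604 + (-28960 + 1768900 - 909720)/(1 + 1768900 + 53200) = 1965604 + 830220/1822101 = 1965604 + (1/1822101)*830220 = 1965604 + 276740/607367 = 1193843281408/607367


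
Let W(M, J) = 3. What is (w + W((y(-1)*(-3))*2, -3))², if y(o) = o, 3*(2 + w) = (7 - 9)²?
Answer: 49/9 ≈ 5.4444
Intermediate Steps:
w = -⅔ (w = -2 + (7 - 9)²/3 = -2 + (⅓)*(-2)² = -2 + (⅓)*4 = -2 + 4/3 = -⅔ ≈ -0.66667)
(w + W((y(-1)*(-3))*2, -3))² = (-⅔ + 3)² = (7/3)² = 49/9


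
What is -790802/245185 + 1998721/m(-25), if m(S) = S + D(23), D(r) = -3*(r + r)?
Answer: -490185309111/39965155 ≈ -12265.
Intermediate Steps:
D(r) = -6*r
m(S) = -138 + S (m(S) = S - 6*23 = S - 138 = -138 + S)
-790802/245185 + 1998721/m(-25) = -790802/245185 + 1998721/(-138 - 25) = -790802*1/245185 + 1998721/(-163) = -790802/245185 + 1998721*(-1/163) = -790802/245185 - 1998721/163 = -490185309111/39965155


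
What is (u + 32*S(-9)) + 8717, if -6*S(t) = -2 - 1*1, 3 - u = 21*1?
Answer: 8715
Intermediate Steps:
u = -18 (u = 3 - 21 = -18)
S(t) = ½ (S(t) = -(-2 - 1*1)/6 = -(-2 - 1)/6 = -⅙*(-3) = ½)
(u + 32*S(-9)) + 8717 = (-18 + 32*(½)) + 8717 = (-18 + 16) + 8717 = -2 + 8717 = 8715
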